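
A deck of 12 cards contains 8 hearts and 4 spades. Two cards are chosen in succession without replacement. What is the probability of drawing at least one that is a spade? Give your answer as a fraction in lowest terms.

P(no spades) = 8/12 × 7/11 = 56/132 = 14/33.
P(at least one) = 1 − 14/33 = 19/33.

19/33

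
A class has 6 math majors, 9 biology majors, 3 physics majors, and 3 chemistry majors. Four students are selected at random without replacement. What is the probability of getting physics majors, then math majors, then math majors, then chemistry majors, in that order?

Multiply the probability of each draw given the previous ones:
P = 3/21 × 6/20 × 5/19 × 3/18 = 270/143640 = 1/532.

1/532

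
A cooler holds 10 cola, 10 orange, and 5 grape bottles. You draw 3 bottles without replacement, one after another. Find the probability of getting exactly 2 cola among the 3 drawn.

One ordering (cola drawn first) has probability 10/25 × 9/24 × 15/23 = 1350/13800 = 9/92.
There are C(3,2) = 3 such orderings, each equally likely, so P = 3 × 9/92 = 27/92.

27/92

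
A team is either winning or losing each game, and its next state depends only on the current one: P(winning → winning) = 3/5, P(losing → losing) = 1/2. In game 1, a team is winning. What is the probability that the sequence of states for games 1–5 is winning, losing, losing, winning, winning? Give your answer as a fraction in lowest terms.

Game 1 is given. For each transition, use the conditional probability from the current state:
P(losing | winning) = 2/5; P(losing | losing) = 1/2; P(winning | losing) = 1/2; P(winning | winning) = 3/5.
P = 2/5 × 1/2 × 1/2 × 3/5 = 6/100 = 3/50.

3/50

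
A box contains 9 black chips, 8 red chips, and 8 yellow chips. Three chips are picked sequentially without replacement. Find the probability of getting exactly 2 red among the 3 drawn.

One ordering (red drawn first) has probability 8/25 × 7/24 × 17/23 = 952/13800 = 119/1725.
There are C(3,2) = 3 such orderings, each equally likely, so P = 3 × 119/1725 = 119/575.

119/575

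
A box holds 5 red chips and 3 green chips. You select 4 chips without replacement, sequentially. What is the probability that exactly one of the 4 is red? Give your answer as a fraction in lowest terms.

1/14

One ordering (red drawn first) has probability 5/8 × 3/7 × 2/6 × 1/5 = 30/1680 = 1/56.
There are C(4,1) = 4 such orderings, each equally likely, so P = 4 × 1/56 = 1/14.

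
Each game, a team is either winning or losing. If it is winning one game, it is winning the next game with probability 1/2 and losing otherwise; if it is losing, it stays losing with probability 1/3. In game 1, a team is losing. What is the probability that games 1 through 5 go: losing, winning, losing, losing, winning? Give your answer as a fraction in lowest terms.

Game 1 is given. For each transition, use the conditional probability from the current state:
P(winning | losing) = 2/3; P(losing | winning) = 1/2; P(losing | losing) = 1/3; P(winning | losing) = 2/3.
P = 2/3 × 1/2 × 1/3 × 2/3 = 4/54 = 2/27.

2/27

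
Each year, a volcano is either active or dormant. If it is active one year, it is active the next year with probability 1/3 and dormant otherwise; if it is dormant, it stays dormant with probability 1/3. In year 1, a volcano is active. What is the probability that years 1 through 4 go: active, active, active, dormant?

2/27

Year 1 is given. For each transition, use the conditional probability from the current state:
P(active | active) = 1/3; P(active | active) = 1/3; P(dormant | active) = 2/3.
P = 1/3 × 1/3 × 2/3 = 2/27.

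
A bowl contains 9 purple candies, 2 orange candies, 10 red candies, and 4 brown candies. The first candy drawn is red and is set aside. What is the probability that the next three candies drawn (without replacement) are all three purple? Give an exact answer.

With the first candy removed, 9 purple remain out of 24.
P = 9/24 × 8/23 × 7/22 = 504/12144 = 21/506.

21/506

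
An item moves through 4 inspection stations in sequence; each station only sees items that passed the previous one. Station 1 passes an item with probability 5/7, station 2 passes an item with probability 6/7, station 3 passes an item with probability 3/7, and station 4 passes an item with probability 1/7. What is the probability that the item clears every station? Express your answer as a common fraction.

Multiplying along the chain,
P = 5/7 × 6/7 × 3/7 × 1/7 = 90/2401.

90/2401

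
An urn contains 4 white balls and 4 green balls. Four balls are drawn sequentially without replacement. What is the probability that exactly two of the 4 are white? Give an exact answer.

18/35

One ordering (white drawn first) has probability 4/8 × 3/7 × 4/6 × 3/5 = 144/1680 = 3/35.
There are C(4,2) = 6 such orderings, each equally likely, so P = 6 × 3/35 = 18/35.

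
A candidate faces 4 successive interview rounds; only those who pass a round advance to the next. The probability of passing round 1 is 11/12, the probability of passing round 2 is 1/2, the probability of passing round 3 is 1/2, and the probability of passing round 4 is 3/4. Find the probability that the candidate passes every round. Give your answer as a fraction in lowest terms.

11/64

Multiplying along the chain,
P = 11/12 × 1/2 × 1/2 × 3/4 = 33/192 = 11/64.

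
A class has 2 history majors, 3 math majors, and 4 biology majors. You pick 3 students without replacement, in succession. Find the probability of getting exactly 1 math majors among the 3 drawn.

One ordering (a math major drawn first) has probability 3/9 × 6/8 × 5/7 = 90/504 = 5/28.
There are C(3,1) = 3 such orderings, each equally likely, so P = 3 × 5/28 = 15/28.

15/28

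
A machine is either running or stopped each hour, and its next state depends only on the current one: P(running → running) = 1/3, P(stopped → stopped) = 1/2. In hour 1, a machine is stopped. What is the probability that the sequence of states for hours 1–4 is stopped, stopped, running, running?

1/12

Hour 1 is given. For each transition, use the conditional probability from the current state:
P(stopped | stopped) = 1/2; P(running | stopped) = 1/2; P(running | running) = 1/3.
P = 1/2 × 1/2 × 1/3 = 1/12.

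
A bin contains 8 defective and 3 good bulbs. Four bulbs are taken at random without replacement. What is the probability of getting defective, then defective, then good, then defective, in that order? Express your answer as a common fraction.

Multiply the probability of each draw given the previous ones:
P = 8/11 × 7/10 × 3/9 × 6/8 = 1008/7920 = 7/55.

7/55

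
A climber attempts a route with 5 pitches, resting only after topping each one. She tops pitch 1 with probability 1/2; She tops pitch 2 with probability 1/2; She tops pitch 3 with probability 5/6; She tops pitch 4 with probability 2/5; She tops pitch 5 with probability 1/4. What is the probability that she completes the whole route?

1/48

Each stage is reached only if all earlier stages succeed, so
P = 1/2 × 1/2 × 5/6 × 2/5 × 1/4 = 10/480 = 1/48.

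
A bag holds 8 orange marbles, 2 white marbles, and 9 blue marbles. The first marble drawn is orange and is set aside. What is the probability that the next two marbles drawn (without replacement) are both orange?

7/51

With the first marble removed, 7 orange remain out of 18.
P = 7/18 × 6/17 = 42/306 = 7/51.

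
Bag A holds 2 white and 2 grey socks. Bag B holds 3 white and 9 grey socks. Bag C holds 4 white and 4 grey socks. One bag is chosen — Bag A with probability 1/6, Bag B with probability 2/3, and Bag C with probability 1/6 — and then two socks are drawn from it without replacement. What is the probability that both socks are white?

From Bag A: P(both white) = (2/4)(1/3) = 1/6.
From Bag B: P(both white) = (3/12)(2/11) = 1/22.
From Bag C: P(both white) = (4/8)(3/7) = 3/14.
Total probability = (1/6)(1/6) + (2/3)(1/22) + (1/6)(3/14) = 65/693.

65/693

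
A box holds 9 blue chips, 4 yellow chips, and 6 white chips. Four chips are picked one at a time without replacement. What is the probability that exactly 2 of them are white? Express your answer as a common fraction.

195/646

One ordering (white drawn first) has probability 6/19 × 5/18 × 13/17 × 12/16 = 4680/93024 = 65/1292.
There are C(4,2) = 6 such orderings, each equally likely, so P = 6 × 65/1292 = 195/646.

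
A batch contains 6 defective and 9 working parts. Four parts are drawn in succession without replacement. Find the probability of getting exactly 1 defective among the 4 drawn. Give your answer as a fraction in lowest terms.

One ordering (defective drawn first) has probability 6/15 × 9/14 × 8/13 × 7/12 = 3024/32760 = 6/65.
There are C(4,1) = 4 such orderings, each equally likely, so P = 4 × 6/65 = 24/65.

24/65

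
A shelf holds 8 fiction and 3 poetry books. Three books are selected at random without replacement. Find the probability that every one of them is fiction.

56/165

P(every draw is fiction) = 8/11 × 7/10 × 6/9 = 336/990 = 56/165.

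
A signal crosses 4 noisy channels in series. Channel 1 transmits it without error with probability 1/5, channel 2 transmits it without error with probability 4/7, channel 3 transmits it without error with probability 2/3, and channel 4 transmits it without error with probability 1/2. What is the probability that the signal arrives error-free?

Multiplying along the chain,
P = 1/5 × 4/7 × 2/3 × 1/2 = 8/210 = 4/105.

4/105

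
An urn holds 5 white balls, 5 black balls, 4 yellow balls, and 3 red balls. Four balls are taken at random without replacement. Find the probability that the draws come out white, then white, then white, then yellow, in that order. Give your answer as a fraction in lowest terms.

Multiply the probability of each draw given the previous ones:
P = 5/17 × 4/16 × 3/15 × 4/14 = 240/57120 = 1/238.

1/238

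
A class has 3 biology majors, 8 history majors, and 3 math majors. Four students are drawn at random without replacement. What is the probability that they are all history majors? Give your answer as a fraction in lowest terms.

P(every draw is a history major) = 8/14 × 7/13 × 6/12 × 5/11 = 1680/24024 = 10/143.

10/143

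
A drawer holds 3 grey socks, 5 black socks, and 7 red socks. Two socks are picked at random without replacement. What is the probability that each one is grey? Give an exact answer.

P(all grey) = 3/15 × 2/14 = 6/210 = 1/35.

1/35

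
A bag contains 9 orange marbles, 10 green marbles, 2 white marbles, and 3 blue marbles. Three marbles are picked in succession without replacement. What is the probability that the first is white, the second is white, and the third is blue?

1/2024

Each draw changes the counts, so multiply the conditional probabilities along the sequence:
P = 2/24 × 1/23 × 3/22 = 6/12144 = 1/2024.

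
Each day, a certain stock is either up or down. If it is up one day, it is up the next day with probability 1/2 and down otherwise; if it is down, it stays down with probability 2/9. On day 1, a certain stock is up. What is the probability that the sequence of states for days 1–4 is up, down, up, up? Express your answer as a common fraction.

7/36

Day 1 is given. For each transition, use the conditional probability from the current state:
P(down | up) = 1/2; P(up | down) = 7/9; P(up | up) = 1/2.
P = 1/2 × 7/9 × 1/2 = 7/36.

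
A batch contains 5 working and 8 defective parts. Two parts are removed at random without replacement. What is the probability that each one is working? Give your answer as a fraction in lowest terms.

P(all working) = 5/13 × 4/12 = 20/156 = 5/39.

5/39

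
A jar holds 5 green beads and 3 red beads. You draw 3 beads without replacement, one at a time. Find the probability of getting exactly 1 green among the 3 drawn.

One ordering (green drawn first) has probability 5/8 × 3/7 × 2/6 = 30/336 = 5/56.
There are C(3,1) = 3 such orderings, each equally likely, so P = 3 × 5/56 = 15/56.

15/56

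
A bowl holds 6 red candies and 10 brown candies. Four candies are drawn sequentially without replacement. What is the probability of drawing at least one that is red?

P(no red) = 10/16 × 9/15 × 8/14 × 7/13 = 5040/43680 = 3/26.
P(at least one) = 1 − 3/26 = 23/26.

23/26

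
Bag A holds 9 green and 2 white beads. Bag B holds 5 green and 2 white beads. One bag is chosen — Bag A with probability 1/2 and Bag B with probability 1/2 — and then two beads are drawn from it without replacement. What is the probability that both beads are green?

From Bag A: P(both green) = (9/11)(8/10) = 36/55.
From Bag B: P(both green) = (5/7)(4/6) = 10/21.
Total probability = (1/2)(36/55) + (1/2)(10/21) = 653/1155.

653/1155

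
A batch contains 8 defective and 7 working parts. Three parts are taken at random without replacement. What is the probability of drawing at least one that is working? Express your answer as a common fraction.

P(no working) = 8/15 × 7/14 × 6/13 = 336/2730 = 8/65.
P(at least one) = 1 − 8/65 = 57/65.

57/65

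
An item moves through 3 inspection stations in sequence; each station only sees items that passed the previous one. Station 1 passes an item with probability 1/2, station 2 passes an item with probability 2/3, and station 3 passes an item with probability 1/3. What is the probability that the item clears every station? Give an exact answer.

1/9

Multiplying along the chain,
P = 1/2 × 2/3 × 1/3 = 2/18 = 1/9.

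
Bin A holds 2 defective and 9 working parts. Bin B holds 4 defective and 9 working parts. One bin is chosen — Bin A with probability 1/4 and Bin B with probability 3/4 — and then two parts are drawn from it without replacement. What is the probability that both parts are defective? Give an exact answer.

89/1430

From Bin A: P(both defective) = (2/11)(1/10) = 1/55.
From Bin B: P(both defective) = (4/13)(3/12) = 1/13.
Total probability = (1/4)(1/55) + (3/4)(1/13) = 89/1430.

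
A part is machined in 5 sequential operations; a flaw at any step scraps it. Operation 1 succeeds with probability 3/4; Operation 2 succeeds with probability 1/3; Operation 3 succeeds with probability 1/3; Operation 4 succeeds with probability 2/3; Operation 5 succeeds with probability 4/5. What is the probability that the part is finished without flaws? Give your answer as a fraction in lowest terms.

2/45

The events are sequential, so multiply the conditional probabilities:
P = 3/4 × 1/3 × 1/3 × 2/3 × 4/5 = 24/540 = 2/45.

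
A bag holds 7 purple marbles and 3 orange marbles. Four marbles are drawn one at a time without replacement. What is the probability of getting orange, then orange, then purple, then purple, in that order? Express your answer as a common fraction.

1/20

Multiply the probability of each draw given the previous ones:
P = 3/10 × 2/9 × 7/8 × 6/7 = 252/5040 = 1/20.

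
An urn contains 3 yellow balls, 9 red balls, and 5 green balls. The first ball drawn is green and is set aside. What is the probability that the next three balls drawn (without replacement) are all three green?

1/140

With the first ball removed, 4 green remain out of 16.
P = 4/16 × 3/15 × 2/14 = 24/3360 = 1/140.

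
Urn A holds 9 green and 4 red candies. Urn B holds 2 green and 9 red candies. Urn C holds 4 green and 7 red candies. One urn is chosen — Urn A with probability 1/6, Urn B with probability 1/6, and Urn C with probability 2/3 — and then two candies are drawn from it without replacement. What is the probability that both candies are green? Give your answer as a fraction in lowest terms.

131/858

From Urn A: P(both green) = (9/13)(8/12) = 6/13.
From Urn B: P(both green) = (2/11)(1/10) = 1/55.
From Urn C: P(both green) = (4/11)(3/10) = 6/55.
Total probability = (1/6)(6/13) + (1/6)(1/55) + (2/3)(6/55) = 131/858.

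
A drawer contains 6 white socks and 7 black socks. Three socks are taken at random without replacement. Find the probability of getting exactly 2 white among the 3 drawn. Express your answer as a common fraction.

105/286

One ordering (white drawn first) has probability 6/13 × 5/12 × 7/11 = 210/1716 = 35/286.
There are C(3,2) = 3 such orderings, each equally likely, so P = 3 × 35/286 = 105/286.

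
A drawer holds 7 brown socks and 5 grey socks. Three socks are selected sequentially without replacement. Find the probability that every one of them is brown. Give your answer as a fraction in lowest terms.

7/44

P = 7/12 × 6/11 × 5/10 = 210/1320 = 7/44.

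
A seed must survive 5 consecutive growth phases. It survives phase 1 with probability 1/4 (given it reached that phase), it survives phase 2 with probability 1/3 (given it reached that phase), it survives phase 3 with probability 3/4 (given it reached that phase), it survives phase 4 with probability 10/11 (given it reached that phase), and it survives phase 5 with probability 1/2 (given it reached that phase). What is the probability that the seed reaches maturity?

5/176

Each stage is reached only if all earlier stages succeed, so
P = 1/4 × 1/3 × 3/4 × 10/11 × 1/2 = 30/1056 = 5/176.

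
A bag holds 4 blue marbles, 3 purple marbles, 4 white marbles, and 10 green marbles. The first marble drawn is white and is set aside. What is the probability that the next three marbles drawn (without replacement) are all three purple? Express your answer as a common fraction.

With the first marble removed, 3 purple remain out of 20.
P = 3/20 × 2/19 × 1/18 = 6/6840 = 1/1140.

1/1140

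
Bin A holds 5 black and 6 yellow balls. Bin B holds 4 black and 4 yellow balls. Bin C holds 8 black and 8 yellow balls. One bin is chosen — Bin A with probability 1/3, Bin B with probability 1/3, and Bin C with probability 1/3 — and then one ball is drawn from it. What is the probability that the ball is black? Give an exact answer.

16/33

From Bin A: P(black) = 5/11.
From Bin B: P(black) = 4/8.
From Bin C: P(black) = 8/16.
Total probability = (1/3)(5/11) + (1/3)(4/8) + (1/3)(8/16) = 16/33.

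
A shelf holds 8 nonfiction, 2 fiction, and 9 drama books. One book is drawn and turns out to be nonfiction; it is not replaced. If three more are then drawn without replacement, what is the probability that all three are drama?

After the first draw, 9 of the remaining 18 books are drama.
P = 9/18 × 8/17 × 7/16 = 504/4896 = 7/68.

7/68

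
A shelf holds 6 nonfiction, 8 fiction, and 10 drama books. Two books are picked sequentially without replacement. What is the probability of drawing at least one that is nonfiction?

41/92

P(no nonfiction) = 18/24 × 17/23 = 306/552 = 51/92.
P(at least one) = 1 − 51/92 = 41/92.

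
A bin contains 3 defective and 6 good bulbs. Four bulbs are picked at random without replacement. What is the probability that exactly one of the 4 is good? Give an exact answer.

One ordering (good drawn first) has probability 6/9 × 3/8 × 2/7 × 1/6 = 36/3024 = 1/84.
There are C(4,1) = 4 such orderings, each equally likely, so P = 4 × 1/84 = 1/21.

1/21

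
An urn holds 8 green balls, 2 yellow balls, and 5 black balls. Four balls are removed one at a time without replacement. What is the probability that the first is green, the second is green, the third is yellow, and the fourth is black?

Multiply the probability of each draw given the previous ones:
P = 8/15 × 7/14 × 2/13 × 5/12 = 560/32760 = 2/117.

2/117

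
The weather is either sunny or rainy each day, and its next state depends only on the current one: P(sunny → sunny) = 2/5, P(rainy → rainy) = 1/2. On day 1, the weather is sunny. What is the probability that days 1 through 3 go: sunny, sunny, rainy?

6/25

Day 1 is given. For each transition, use the conditional probability from the current state:
P(sunny | sunny) = 2/5; P(rainy | sunny) = 3/5.
P = 2/5 × 3/5 = 6/25.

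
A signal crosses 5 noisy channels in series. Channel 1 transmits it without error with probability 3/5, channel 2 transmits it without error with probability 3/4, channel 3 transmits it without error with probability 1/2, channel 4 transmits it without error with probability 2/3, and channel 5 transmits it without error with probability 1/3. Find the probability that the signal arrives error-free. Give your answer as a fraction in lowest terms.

1/20

Multiplying along the chain,
P = 3/5 × 3/4 × 1/2 × 2/3 × 1/3 = 18/360 = 1/20.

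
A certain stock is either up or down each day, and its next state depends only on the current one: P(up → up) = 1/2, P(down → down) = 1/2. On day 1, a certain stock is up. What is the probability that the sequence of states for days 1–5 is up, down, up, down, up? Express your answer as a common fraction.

Day 1 is given. For each transition, use the conditional probability from the current state:
P(down | up) = 1/2; P(up | down) = 1/2; P(down | up) = 1/2; P(up | down) = 1/2.
P = 1/2 × 1/2 × 1/2 × 1/2 = 1/16.

1/16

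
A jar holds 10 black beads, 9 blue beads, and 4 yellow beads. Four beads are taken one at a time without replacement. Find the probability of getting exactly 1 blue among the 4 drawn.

468/1265

One ordering (blue drawn first) has probability 9/23 × 14/22 × 13/21 × 12/20 = 19656/212520 = 117/1265.
There are C(4,1) = 4 such orderings, each equally likely, so P = 4 × 117/1265 = 468/1265.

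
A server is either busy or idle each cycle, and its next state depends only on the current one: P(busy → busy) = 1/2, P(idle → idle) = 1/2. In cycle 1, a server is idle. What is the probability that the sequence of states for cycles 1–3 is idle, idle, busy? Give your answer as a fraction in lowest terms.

1/4

Cycle 1 is given. For each transition, use the conditional probability from the current state:
P(idle | idle) = 1/2; P(busy | idle) = 1/2.
P = 1/2 × 1/2 = 1/4.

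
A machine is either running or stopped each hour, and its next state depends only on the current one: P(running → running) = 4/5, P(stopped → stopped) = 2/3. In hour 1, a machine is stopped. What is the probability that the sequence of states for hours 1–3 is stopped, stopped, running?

Hour 1 is given. For each transition, use the conditional probability from the current state:
P(stopped | stopped) = 2/3; P(running | stopped) = 1/3.
P = 2/3 × 1/3 = 2/9.

2/9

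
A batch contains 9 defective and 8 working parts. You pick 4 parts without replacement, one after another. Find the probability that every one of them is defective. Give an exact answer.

P = 9/17 × 8/16 × 7/15 × 6/14 = 3024/57120 = 9/170.

9/170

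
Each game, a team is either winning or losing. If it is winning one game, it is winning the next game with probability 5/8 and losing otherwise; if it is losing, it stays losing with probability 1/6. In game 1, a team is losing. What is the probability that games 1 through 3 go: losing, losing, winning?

Game 1 is given. For each transition, use the conditional probability from the current state:
P(losing | losing) = 1/6; P(winning | losing) = 5/6.
P = 1/6 × 5/6 = 5/36.

5/36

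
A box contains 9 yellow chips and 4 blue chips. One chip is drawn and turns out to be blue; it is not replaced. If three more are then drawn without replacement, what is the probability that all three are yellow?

21/55

With the first chip removed, 9 yellow remain out of 12.
P = 9/12 × 8/11 × 7/10 = 504/1320 = 21/55.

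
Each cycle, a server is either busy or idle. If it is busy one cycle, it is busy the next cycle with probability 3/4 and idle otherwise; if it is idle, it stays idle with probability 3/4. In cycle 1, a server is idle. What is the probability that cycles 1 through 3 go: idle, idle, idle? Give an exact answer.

Cycle 1 is given. For each transition, use the conditional probability from the current state:
P(idle | idle) = 3/4; P(idle | idle) = 3/4.
P = 3/4 × 3/4 = 9/16.

9/16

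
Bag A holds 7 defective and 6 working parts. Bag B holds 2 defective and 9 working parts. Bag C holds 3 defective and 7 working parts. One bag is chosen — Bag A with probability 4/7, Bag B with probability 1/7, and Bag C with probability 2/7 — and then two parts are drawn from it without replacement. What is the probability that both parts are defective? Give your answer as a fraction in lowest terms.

527/3003

From Bag A: P(both defective) = (7/13)(6/12) = 7/26.
From Bag B: P(both defective) = (2/11)(1/10) = 1/55.
From Bag C: P(both defective) = (3/10)(2/9) = 1/15.
Total probability = (4/7)(7/26) + (1/7)(1/55) + (2/7)(1/15) = 527/3003.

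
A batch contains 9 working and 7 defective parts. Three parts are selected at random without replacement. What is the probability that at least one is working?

15/16

P(no working) = 7/16 × 6/15 × 5/14 = 210/3360 = 1/16.
P(at least one) = 1 − 1/16 = 15/16.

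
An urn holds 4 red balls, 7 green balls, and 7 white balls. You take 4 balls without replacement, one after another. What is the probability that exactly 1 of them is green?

77/204

One ordering (green drawn first) has probability 7/18 × 11/17 × 10/16 × 9/15 = 6930/73440 = 77/816.
There are C(4,1) = 4 such orderings, each equally likely, so P = 4 × 77/816 = 77/204.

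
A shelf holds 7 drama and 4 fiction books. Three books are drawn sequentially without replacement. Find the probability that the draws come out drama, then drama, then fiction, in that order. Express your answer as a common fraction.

28/165

Chain rule:
P = 7/11 × 6/10 × 4/9 = 168/990 = 28/165.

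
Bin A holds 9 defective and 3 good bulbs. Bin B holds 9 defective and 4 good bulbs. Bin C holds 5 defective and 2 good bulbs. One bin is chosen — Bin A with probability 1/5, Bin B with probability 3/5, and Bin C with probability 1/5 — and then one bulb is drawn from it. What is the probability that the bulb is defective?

1289/1820

From Bin A: P(defective) = 9/12.
From Bin B: P(defective) = 9/13.
From Bin C: P(defective) = 5/7.
Total probability = (1/5)(9/12) + (3/5)(9/13) + (1/5)(5/7) = 1289/1820.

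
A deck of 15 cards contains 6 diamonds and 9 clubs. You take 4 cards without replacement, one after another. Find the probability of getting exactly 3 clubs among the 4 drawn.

24/65

One ordering (clubs drawn first) has probability 9/15 × 8/14 × 7/13 × 6/12 = 3024/32760 = 6/65.
There are C(4,3) = 4 such orderings, each equally likely, so P = 4 × 6/65 = 24/65.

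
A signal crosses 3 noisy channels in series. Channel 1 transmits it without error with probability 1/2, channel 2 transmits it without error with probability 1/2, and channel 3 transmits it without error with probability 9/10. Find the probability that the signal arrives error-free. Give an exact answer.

Multiplying along the chain,
P = 1/2 × 1/2 × 9/10 = 9/40.

9/40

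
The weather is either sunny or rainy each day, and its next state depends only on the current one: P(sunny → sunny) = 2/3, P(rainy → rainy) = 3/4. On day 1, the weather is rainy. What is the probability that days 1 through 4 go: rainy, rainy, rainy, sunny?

Day 1 is given. For each transition, use the conditional probability from the current state:
P(rainy | rainy) = 3/4; P(rainy | rainy) = 3/4; P(sunny | rainy) = 1/4.
P = 3/4 × 3/4 × 1/4 = 9/64.

9/64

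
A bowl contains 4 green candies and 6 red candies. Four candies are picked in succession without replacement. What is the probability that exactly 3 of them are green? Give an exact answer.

One ordering (green drawn first) has probability 4/10 × 3/9 × 2/8 × 6/7 = 144/5040 = 1/35.
There are C(4,3) = 4 such orderings, each equally likely, so P = 4 × 1/35 = 4/35.

4/35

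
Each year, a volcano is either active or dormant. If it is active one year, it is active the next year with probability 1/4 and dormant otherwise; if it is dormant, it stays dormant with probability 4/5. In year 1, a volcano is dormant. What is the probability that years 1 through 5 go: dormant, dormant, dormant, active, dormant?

Year 1 is given. For each transition, use the conditional probability from the current state:
P(dormant | dormant) = 4/5; P(dormant | dormant) = 4/5; P(active | dormant) = 1/5; P(dormant | active) = 3/4.
P = 4/5 × 4/5 × 1/5 × 3/4 = 48/500 = 12/125.

12/125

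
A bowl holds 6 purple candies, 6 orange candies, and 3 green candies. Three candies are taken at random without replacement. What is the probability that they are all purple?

P = 6/15 × 5/14 × 4/13 = 120/2730 = 4/91.

4/91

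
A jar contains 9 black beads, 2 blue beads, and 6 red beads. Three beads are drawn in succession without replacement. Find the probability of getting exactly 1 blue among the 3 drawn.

One ordering (blue drawn first) has probability 2/17 × 15/16 × 14/15 = 420/4080 = 7/68.
There are C(3,1) = 3 such orderings, each equally likely, so P = 3 × 7/68 = 21/68.

21/68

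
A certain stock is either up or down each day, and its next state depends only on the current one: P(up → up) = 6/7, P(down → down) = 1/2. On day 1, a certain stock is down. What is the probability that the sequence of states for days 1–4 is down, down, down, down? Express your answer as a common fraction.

Day 1 is given. For each transition, use the conditional probability from the current state:
P(down | down) = 1/2; P(down | down) = 1/2; P(down | down) = 1/2.
P = 1/2 × 1/2 × 1/2 = 1/8.

1/8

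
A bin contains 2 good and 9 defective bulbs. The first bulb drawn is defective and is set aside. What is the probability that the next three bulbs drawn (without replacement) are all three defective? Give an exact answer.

7/15

After the first draw, 8 of the remaining 10 bulbs are defective.
P = 8/10 × 7/9 × 6/8 = 336/720 = 7/15.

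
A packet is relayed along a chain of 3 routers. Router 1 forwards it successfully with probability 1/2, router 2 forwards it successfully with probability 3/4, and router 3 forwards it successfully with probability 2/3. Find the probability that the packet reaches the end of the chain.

1/4

Multiplying along the chain,
P = 1/2 × 3/4 × 2/3 = 6/24 = 1/4.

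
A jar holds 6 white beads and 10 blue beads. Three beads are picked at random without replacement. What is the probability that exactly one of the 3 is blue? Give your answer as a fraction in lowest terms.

One ordering (blue drawn first) has probability 10/16 × 6/15 × 5/14 = 300/3360 = 5/56.
There are C(3,1) = 3 such orderings, each equally likely, so P = 3 × 5/56 = 15/56.

15/56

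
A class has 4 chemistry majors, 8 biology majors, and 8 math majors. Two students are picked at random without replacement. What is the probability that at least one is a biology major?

P(no biology majors) = 12/20 × 11/19 = 132/380 = 33/95.
P(at least one) = 1 − 33/95 = 62/95.

62/95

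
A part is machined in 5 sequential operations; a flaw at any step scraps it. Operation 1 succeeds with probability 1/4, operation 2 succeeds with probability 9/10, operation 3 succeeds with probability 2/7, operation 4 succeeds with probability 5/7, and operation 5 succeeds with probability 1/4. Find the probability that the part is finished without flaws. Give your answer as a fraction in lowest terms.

9/784

Multiplying along the chain,
P = 1/4 × 9/10 × 2/7 × 5/7 × 1/4 = 90/7840 = 9/784.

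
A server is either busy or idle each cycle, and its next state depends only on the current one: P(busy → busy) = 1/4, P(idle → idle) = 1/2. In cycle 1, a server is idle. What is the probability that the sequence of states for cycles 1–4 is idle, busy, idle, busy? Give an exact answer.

Cycle 1 is given. For each transition, use the conditional probability from the current state:
P(busy | idle) = 1/2; P(idle | busy) = 3/4; P(busy | idle) = 1/2.
P = 1/2 × 3/4 × 1/2 = 3/16.

3/16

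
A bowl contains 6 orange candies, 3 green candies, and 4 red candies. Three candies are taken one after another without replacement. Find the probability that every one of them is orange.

P(all orange) = 6/13 × 5/12 × 4/11 = 120/1716 = 10/143.

10/143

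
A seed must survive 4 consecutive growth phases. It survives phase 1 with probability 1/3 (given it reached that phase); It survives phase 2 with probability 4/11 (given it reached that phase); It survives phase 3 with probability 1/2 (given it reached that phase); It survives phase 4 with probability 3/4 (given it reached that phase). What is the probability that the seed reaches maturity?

Each stage is reached only if all earlier stages succeed, so
P = 1/3 × 4/11 × 1/2 × 3/4 = 12/264 = 1/22.

1/22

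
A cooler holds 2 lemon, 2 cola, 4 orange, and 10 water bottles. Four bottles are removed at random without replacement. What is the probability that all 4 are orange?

1/3060

P(all orange) = 4/18 × 3/17 × 2/16 × 1/15 = 24/73440 = 1/3060.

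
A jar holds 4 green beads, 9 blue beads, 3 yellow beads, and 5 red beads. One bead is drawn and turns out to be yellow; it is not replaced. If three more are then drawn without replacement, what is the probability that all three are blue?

7/95

After the first draw, 9 of the remaining 20 beads are blue.
P = 9/20 × 8/19 × 7/18 = 504/6840 = 7/95.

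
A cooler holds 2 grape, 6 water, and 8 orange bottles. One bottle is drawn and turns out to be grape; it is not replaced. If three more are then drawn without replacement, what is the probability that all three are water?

With the first bottle removed, 6 water remain out of 15.
P = 6/15 × 5/14 × 4/13 = 120/2730 = 4/91.

4/91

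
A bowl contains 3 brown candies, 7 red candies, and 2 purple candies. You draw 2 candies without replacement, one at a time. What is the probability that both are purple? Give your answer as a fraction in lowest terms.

1/66

P = 2/12 × 1/11 = 2/132 = 1/66.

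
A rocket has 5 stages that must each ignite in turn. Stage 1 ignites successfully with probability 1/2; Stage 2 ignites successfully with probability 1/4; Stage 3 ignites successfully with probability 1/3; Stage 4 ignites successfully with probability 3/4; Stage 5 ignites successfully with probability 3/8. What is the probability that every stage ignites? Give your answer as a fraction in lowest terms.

Each stage is reached only if all earlier stages succeed, so
P = 1/2 × 1/4 × 1/3 × 3/4 × 3/8 = 9/768 = 3/256.

3/256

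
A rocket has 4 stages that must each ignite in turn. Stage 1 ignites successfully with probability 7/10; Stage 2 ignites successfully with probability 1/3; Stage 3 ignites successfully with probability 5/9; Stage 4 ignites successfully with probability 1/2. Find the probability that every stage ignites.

7/108

The events are sequential, so multiply the conditional probabilities:
P = 7/10 × 1/3 × 5/9 × 1/2 = 35/540 = 7/108.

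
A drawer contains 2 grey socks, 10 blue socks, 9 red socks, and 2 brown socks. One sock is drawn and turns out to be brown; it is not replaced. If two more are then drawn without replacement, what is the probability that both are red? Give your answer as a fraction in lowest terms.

After the first draw, 9 of the remaining 22 socks are red.
P = 9/22 × 8/21 = 72/462 = 12/77.

12/77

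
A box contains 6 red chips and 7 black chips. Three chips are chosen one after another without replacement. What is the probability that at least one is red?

251/286

P(no red) = 7/13 × 6/12 × 5/11 = 210/1716 = 35/286.
P(at least one) = 1 − 35/286 = 251/286.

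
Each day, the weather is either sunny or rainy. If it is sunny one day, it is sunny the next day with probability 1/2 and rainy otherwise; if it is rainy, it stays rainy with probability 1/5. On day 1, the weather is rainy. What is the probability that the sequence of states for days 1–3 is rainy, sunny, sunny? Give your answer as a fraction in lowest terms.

Day 1 is given. For each transition, use the conditional probability from the current state:
P(sunny | rainy) = 4/5; P(sunny | sunny) = 1/2.
P = 4/5 × 1/2 = 4/10 = 2/5.

2/5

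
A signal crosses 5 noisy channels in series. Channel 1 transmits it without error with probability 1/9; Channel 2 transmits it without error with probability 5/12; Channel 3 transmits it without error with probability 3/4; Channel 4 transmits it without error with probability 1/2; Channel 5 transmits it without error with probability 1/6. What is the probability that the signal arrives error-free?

5/1728

Multiplying along the chain,
P = 1/9 × 5/12 × 3/4 × 1/2 × 1/6 = 15/5184 = 5/1728.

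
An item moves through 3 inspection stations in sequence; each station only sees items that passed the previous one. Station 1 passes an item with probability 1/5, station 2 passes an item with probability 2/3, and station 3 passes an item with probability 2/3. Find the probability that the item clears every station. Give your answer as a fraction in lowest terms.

Multiplying along the chain,
P = 1/5 × 2/3 × 2/3 = 4/45.

4/45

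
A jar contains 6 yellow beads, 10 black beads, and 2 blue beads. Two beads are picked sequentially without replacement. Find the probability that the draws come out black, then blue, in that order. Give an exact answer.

10/153

Chain rule:
P = 10/18 × 2/17 = 20/306 = 10/153.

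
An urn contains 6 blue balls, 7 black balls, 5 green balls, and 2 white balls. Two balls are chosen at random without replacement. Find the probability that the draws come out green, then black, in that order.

Multiply the probability of each draw given the previous ones:
P = 5/20 × 7/19 = 35/380 = 7/76.

7/76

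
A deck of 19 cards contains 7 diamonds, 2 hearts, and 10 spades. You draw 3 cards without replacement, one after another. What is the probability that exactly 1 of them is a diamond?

One ordering (a diamond drawn first) has probability 7/19 × 12/18 × 11/17 = 924/5814 = 154/969.
There are C(3,1) = 3 such orderings, each equally likely, so P = 3 × 154/969 = 154/323.

154/323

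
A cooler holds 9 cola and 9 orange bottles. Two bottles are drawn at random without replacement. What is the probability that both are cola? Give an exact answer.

4/17

P = 9/18 × 8/17 = 72/306 = 4/17.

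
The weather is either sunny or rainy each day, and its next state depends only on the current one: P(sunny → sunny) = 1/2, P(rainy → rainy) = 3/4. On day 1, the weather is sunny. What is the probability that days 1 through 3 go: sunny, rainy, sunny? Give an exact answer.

Day 1 is given. For each transition, use the conditional probability from the current state:
P(rainy | sunny) = 1/2; P(sunny | rainy) = 1/4.
P = 1/2 × 1/4 = 1/8.

1/8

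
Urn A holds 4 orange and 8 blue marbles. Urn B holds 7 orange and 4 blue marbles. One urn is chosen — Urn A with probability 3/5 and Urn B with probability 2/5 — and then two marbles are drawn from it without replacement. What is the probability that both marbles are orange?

From Urn A: P(both orange) = (4/12)(3/11) = 1/11.
From Urn B: P(both orange) = (7/11)(6/10) = 21/55.
Total probability = (3/5)(1/11) + (2/5)(21/55) = 57/275.

57/275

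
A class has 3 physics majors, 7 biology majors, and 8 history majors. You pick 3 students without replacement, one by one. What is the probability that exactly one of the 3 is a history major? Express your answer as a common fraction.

15/34

One ordering (a history major drawn first) has probability 8/18 × 10/17 × 9/16 = 720/4896 = 5/34.
There are C(3,1) = 3 such orderings, each equally likely, so P = 3 × 5/34 = 15/34.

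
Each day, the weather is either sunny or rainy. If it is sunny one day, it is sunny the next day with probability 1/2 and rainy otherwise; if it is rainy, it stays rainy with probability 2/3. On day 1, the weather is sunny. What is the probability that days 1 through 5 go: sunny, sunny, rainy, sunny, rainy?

1/24

Day 1 is given. For each transition, use the conditional probability from the current state:
P(sunny | sunny) = 1/2; P(rainy | sunny) = 1/2; P(sunny | rainy) = 1/3; P(rainy | sunny) = 1/2.
P = 1/2 × 1/2 × 1/3 × 1/2 = 1/24.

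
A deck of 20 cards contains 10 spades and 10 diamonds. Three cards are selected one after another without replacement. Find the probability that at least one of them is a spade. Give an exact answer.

P(no spades) = 10/20 × 9/19 × 8/18 = 720/6840 = 2/19.
P(at least one) = 1 − 2/19 = 17/19.

17/19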